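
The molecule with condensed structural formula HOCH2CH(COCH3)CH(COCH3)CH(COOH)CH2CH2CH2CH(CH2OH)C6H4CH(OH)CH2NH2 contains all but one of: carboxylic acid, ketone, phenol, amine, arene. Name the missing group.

phenol

ketone: present (CH(COCH3) — pendant –COCH3: carbonyl C bonded to two carbons → ketone).
arene: present (C6H4 — para-disubstituted benzene ring → arene).
amine: present (CH2NH2 — –NH2 on an sp³ carbon with no adjacent C=O → amine).
carboxylic acid: present (CH(COOH) — pendant –COOH: carbonyl C bonded to C and –OH → carboxylic acid).
phenol: absent. In each of HOCH2, CH(CH2OH) and CH(OH), the –OH is on an sp³ carbon, not on an aromatic ring, so it is an alcohol.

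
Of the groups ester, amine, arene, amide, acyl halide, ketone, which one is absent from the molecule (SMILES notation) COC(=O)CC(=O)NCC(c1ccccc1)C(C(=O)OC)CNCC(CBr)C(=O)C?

acyl halide

amide: present (CH2CONHCH2 — –C(=O)–N– linkage → amide (the N is not an amine)).
ester: present (CH3OOC — CH3O–C(=O)–: carbonyl C bonded to C and to –OCH3 → ester (not ketone + ether)).
amine: present (CH2NHCH2 — C–N–C with sp³ carbons and no adjacent C=O → amine (secondary)).
ketone: present (CO — –C(=O)– with carbon on both sides → ketone).
arene: present (CH(C6H5) — pendant –C6H5: benzene ring → arene).
acyl halide: no segment matches this pattern.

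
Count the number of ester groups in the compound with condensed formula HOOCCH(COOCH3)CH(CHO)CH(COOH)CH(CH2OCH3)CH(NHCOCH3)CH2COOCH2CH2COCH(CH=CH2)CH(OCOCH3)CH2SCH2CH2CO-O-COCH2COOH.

Reading the structure from left to right:
  HOOC: –COOH: carbonyl C bonded to –OH and C → carboxylic acid (the –OH is not a separate alcohol).
  CH(COOCH3): pendant –COOCH3: carbonyl C bonded to C and –OCH3 → ester.
  CH(CHO): pendant –CHO: carbonyl C bonded to C and H → aldehyde.
  CH(COOH): pendant –COOH: carbonyl C bonded to C and –OH → carboxylic acid.
  CH(CH2OCH3): pendant –CH2OCH3: C–O–C linkage → ether.
  CH(NHCOCH3): pendant –NHC(=O)CH3: N bonded to a carbonyl → amide (not amine).
  CH2COOCH2: –C(=O)–O–C with C on the carbonyl side → ester.
  CO: –C(=O)– with carbon on both sides → ketone.
  CH(CH=CH2): pendant –CH=CH2: C=C double bond → alkene.
  CH(OCOCH3): pendant –OC(=O)CH3: an acyloxy group → ester.
  CH2SCH2: C–S–C linkage → sulfide (thioether).
  CH2CO-O-COCH2: two acyl groups sharing one oxygen, –C(=O)–O–C(=O)– → anhydride.
  COOH: –COOH: carbonyl C bonded to –OH and C → carboxylic acid (the –OH is not a separate alcohol).
Ester appears at: CH(COOCH3), CH2COOCH2, CH(OCOCH3) → 3.

3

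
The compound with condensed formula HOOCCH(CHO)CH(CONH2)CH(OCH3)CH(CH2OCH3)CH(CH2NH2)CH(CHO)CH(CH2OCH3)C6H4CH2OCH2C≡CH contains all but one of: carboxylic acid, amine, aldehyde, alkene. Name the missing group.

aldehyde: present (CH(CHO) — pendant –CHO: carbonyl C bonded to C and H → aldehyde).
amine: present (CH(CH2NH2) — pendant –CH2NH2: N on sp³ C, no adjacent C=O → amine).
carboxylic acid: present (HOOC — –COOH: carbonyl C bonded to –OH and C → carboxylic acid (the –OH is not a separate alcohol)).
alkene: absent. In C6H4, the C=C units are part of an aromatic ring, which is an arene, not an isolated alkene.

alkene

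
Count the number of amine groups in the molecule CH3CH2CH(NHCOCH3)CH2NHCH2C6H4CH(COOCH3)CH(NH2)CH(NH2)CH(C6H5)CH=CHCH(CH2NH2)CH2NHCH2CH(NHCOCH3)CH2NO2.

pendant –NHC(=O)CH3: N bonded to a carbonyl → amide (not amine).
C–N–C with sp³ carbons and no adjacent C=O → amine (secondary).
para-disubstituted benzene ring → arene.
pendant –COOCH3: carbonyl C bonded to C and –OCH3 → ester.
–NH2 on an sp³ carbon with no adjacent C=O → amine.
–NH2 on an sp³ carbon with no adjacent C=O → amine.
pendant –C6H5: benzene ring → arene.
C=C double bond → alkene.
pendant –CH2NH2: N on sp³ C, no adjacent C=O → amine.
C–N–C with sp³ carbons and no adjacent C=O → amine (secondary).
pendant –NHC(=O)CH3: N bonded to a carbonyl → amide (not amine).
–NO2 on carbon → nitro group.
Amine appears at: CH2NHCH2, CH(NH2), CH(NH2), CH(CH2NH2), CH2NHCH2 → 5.

5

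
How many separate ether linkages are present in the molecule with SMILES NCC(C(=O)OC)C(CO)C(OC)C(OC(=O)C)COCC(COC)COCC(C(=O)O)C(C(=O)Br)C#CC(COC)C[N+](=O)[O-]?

5

Taking each segment in turn:
  H2NCH2: –NH2 on an sp³ carbon with no adjacent C=O → amine.
  CH(COOCH3): pendant –COOCH3: carbonyl C bonded to C and –OCH3 → ester.
  CH(CH2OH): pendant –CH2OH on an sp³ backbone C → alcohol.
  CH(OCH3): pendant –OCH3: C–O–C with sp³ C, no adjacent C=O → ether.
  CH(OCOCH3): pendant –OC(=O)CH3: an acyloxy group → ester.
  CH2OCH2: C–O–C with sp³ carbons on both sides and no adjacent C=O → ether.
  CH(CH2OCH3): pendant –CH2OCH3: C–O–C linkage → ether.
  CH2OCH2: C–O–C with sp³ carbons on both sides and no adjacent C=O → ether.
  CH(COOH): pendant –COOH: carbonyl C bonded to C and –OH → carboxylic acid.
  CH(COBr): pendant –C(=O)X: carbonyl C bonded to C and halogen → acyl halide.
  C≡C: C≡C triple bond → alkyne.
  CH(CH2OCH3): pendant –CH2OCH3: C–O–C linkage → ether.
  CH2NO2: –NO2 on carbon → nitro group.
Ether appears at: CH(OCH3), CH2OCH2, CH(CH2OCH3), CH2OCH2, CH(CH2OCH3) → 5.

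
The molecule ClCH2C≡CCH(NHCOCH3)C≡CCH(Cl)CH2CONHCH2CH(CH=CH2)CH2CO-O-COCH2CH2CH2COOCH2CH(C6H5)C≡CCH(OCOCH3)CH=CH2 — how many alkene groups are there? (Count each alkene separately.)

2

halogen on an sp³ carbon → alkyl halide.
C≡C triple bond → alkyne.
pendant –NHC(=O)CH3: N bonded to a carbonyl → amide (not amine).
C≡C triple bond → alkyne.
halogen on an sp³ carbon → alkyl halide.
–C(=O)–N– linkage → amide (the N is not an amine).
pendant –CH=CH2: C=C double bond → alkene.
two acyl groups sharing one oxygen, –C(=O)–O–C(=O)– → anhydride.
–C(=O)–O–C with C on the carbonyl side → ester.
pendant –C6H5: benzene ring → arene.
C≡C triple bond → alkyne.
pendant –OC(=O)CH3: an acyloxy group → ester.
C=C double bond → alkene.
Alkene appears at: CH(CH=CH2), CH=CH2 → 2.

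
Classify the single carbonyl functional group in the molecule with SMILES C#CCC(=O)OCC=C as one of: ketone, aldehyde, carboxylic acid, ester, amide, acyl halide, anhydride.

The carbonyl is in the CH2COOCH2 segment: –C(=O)–O–C with C on the carbonyl side → ester.

ester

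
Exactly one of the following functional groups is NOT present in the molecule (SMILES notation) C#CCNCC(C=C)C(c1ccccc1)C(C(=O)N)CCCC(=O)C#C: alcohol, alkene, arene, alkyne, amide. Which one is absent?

alcohol

alkene: present (CH(CH=CH2) — pendant –CH=CH2: C=C double bond → alkene).
arene: present (CH(C6H5) — pendant –C6H5: benzene ring → arene).
alkyne: present (HC≡C — C≡C triple bond → alkyne).
amide: present (CH(CONH2) — pendant –CONH2: carbonyl C bonded to C and N → amide).
alcohol: no segment matches this pattern.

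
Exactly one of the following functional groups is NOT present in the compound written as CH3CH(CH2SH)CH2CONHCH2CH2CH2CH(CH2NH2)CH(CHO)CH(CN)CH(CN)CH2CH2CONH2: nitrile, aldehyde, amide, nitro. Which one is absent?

aldehyde: present (CH(CHO) — pendant –CHO: carbonyl C bonded to C and H → aldehyde).
amide: present (CH2CONHCH2 — –C(=O)–N– linkage → amide (the N is not an amine)).
nitrile: present (CH(CN) — pendant –C≡N: nitrile).
nitro: no segment matches this pattern.

nitro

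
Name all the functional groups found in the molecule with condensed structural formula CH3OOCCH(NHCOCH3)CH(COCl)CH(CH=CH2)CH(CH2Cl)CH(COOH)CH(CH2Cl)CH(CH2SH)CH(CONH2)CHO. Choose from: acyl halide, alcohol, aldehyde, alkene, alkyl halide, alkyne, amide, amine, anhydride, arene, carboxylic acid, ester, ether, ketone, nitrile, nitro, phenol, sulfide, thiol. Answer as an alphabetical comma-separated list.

CH3O–C(=O)–: carbonyl C bonded to C and to –OCH3 → ester (not ketone + ether).
pendant –NHC(=O)CH3: N bonded to a carbonyl → amide (not amine).
pendant –C(=O)X: carbonyl C bonded to C and halogen → acyl halide.
pendant –CH=CH2: C=C double bond → alkene.
pendant –CH2X: halogen on sp³ carbon → alkyl halide.
pendant –COOH: carbonyl C bonded to C and –OH → carboxylic acid.
pendant –CH2X: halogen on sp³ carbon → alkyl halide.
pendant –CH2SH → thiol.
pendant –CONH2: carbonyl C bonded to C and N → amide.
terminal –CHO: carbonyl C bonded to H and C → aldehyde.

acyl halide, aldehyde, alkene, alkyl halide, amide, carboxylic acid, ester, thiol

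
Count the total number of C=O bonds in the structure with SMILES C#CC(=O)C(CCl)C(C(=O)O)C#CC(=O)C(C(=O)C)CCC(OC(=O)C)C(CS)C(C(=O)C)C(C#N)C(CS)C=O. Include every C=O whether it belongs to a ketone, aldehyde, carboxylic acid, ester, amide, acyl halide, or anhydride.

7

CO: ketone, 1 C=O (running total 1).
CH(COOH): carboxylic acid, 1 C=O (running total 2).
CO: ketone, 1 C=O (running total 3).
CH(COCH3): ketone, 1 C=O (running total 4).
CH(OCOCH3): ester, 1 C=O (running total 5).
CH(COCH3): ketone, 1 C=O (running total 6).
CHO: aldehyde, 1 C=O (running total 7).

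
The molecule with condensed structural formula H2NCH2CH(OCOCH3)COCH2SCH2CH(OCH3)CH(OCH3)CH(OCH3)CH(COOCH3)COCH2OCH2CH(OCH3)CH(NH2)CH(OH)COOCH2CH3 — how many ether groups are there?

5

–NH2 on an sp³ carbon with no adjacent C=O → amine.
pendant –OC(=O)CH3: an acyloxy group → ester.
–C(=O)– with carbon on both sides → ketone.
C–S–C linkage → sulfide (thioether).
pendant –OCH3: C–O–C with sp³ C, no adjacent C=O → ether.
pendant –OCH3: C–O–C with sp³ C, no adjacent C=O → ether.
pendant –OCH3: C–O–C with sp³ C, no adjacent C=O → ether.
pendant –COOCH3: carbonyl C bonded to C and –OCH3 → ester.
–C(=O)– with carbon on both sides → ketone.
C–O–C with sp³ carbons on both sides and no adjacent C=O → ether.
pendant –OCH3: C–O–C with sp³ C, no adjacent C=O → ether.
–NH2 on an sp³ carbon with no adjacent C=O → amine.
–OH on an sp³ carbon → alcohol (secondary).
–C(=O)OCH2CH3: carbonyl C bonded to C and to –OEt → ester.
Ether appears at: CH(OCH3), CH(OCH3), CH(OCH3), CH2OCH2, CH(OCH3) → 5.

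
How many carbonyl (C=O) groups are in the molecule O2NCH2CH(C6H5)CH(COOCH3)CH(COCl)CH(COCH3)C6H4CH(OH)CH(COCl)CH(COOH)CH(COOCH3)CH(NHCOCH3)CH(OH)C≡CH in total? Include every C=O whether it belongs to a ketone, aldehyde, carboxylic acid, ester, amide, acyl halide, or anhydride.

7

CH(COOCH3): ester, 1 C=O (running total 1).
CH(COCl): acyl halide, 1 C=O (running total 2).
CH(COCH3): ketone, 1 C=O (running total 3).
CH(COCl): acyl halide, 1 C=O (running total 4).
CH(COOH): carboxylic acid, 1 C=O (running total 5).
CH(COOCH3): ester, 1 C=O (running total 6).
CH(NHCOCH3): amide, 1 C=O (running total 7).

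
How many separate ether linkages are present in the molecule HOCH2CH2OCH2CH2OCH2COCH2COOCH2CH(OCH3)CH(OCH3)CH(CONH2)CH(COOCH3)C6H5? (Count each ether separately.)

Taking each segment in turn:
  HOCH2: HO– on an sp³ carbon → alcohol.
  CH2OCH2: C–O–C with sp³ carbons on both sides and no adjacent C=O → ether.
  CH2OCH2: C–O–C with sp³ carbons on both sides and no adjacent C=O → ether.
  CO: –C(=O)– with carbon on both sides → ketone.
  CH2COOCH2: –C(=O)–O–C with C on the carbonyl side → ester.
  CH(OCH3): pendant –OCH3: C–O–C with sp³ C, no adjacent C=O → ether.
  CH(OCH3): pendant –OCH3: C–O–C with sp³ C, no adjacent C=O → ether.
  CH(CONH2): pendant –CONH2: carbonyl C bonded to C and N → amide.
  CH(COOCH3): pendant –COOCH3: carbonyl C bonded to C and –OCH3 → ester.
  C6H5: –C6H5 phenyl ring → arene.
Ether appears at: CH2OCH2, CH2OCH2, CH(OCH3), CH(OCH3) → 4.

4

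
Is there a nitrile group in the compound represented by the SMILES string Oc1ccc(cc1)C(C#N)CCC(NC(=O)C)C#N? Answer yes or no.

yes

Working along the chain:
  HOC6H4: –OH attached directly to an aromatic ring → phenol (not alcohol); the ring itself is an arene.
  CH(CN): pendant –C≡N: nitrile.
  CH(NHCOCH3): pendant –NHC(=O)CH3: N bonded to a carbonyl → amide (not amine).
  CN: –C≡N: carbon triple-bonded to nitrogen → nitrile.
The CH(CN) segment supplies the nitrile: pendant –C≡N: nitrile.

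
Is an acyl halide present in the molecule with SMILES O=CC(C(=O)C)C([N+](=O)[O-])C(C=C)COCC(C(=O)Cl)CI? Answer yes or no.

terminal –CHO: carbonyl C bonded to H and C → aldehyde.
pendant –COCH3: carbonyl C bonded to two carbons → ketone.
–NO2 on an sp³ carbon → nitro (the N=O is not a carbonyl).
pendant –CH=CH2: C=C double bond → alkene.
C–O–C with sp³ carbons on both sides and no adjacent C=O → ether.
pendant –C(=O)X: carbonyl C bonded to C and halogen → acyl halide.
halogen on an sp³ carbon → alkyl halide.
The CH(COCl) segment supplies the acyl halide: pendant –C(=O)X: carbonyl C bonded to C and halogen → acyl halide.

yes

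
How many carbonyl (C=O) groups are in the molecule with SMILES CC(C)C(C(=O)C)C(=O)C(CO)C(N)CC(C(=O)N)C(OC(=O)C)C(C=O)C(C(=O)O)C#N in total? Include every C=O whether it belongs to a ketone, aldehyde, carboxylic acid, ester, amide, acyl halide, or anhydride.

CH(COCH3): ketone, 1 C=O (running total 1).
CO: ketone, 1 C=O (running total 2).
CH(CONH2): amide, 1 C=O (running total 3).
CH(OCOCH3): ester, 1 C=O (running total 4).
CH(CHO): aldehyde, 1 C=O (running total 5).
CH(COOH): carboxylic acid, 1 C=O (running total 6).

6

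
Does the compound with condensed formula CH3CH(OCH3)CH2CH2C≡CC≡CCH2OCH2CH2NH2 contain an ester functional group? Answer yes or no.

no

Reading the structure from left to right:
  CH(OCH3): pendant –OCH3: C–O–C with sp³ C, no adjacent C=O → ether.
  C≡C: C≡C triple bond → alkyne.
  C≡C: C≡C triple bond → alkyne.
  CH2OCH2: C–O–C with sp³ carbons on both sides and no adjacent C=O → ether.
  CH2NH2: –NH2 on an sp³ carbon with no adjacent C=O → amine.
The groups actually present are: alkyne, amine, ether.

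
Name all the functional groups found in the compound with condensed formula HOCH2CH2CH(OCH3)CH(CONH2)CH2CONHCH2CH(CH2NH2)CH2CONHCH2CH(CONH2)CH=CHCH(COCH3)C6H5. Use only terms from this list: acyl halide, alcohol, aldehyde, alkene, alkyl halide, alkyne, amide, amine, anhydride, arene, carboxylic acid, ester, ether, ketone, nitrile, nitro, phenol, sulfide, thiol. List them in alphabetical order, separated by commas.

Reading the structure from left to right:
  HOCH2: HO– on an sp³ carbon → alcohol.
  CH(OCH3): pendant –OCH3: C–O–C with sp³ C, no adjacent C=O → ether.
  CH(CONH2): pendant –CONH2: carbonyl C bonded to C and N → amide.
  CH2CONHCH2: –C(=O)–N– linkage → amide (the N is not an amine).
  CH(CH2NH2): pendant –CH2NH2: N on sp³ C, no adjacent C=O → amine.
  CH2CONHCH2: –C(=O)–N– linkage → amide (the N is not an amine).
  CH(CONH2): pendant –CONH2: carbonyl C bonded to C and N → amide.
  CH=CH: C=C double bond → alkene.
  CH(COCH3): pendant –COCH3: carbonyl C bonded to two carbons → ketone.
  C6H5: –C6H5 phenyl ring → arene.

alcohol, alkene, amide, amine, arene, ether, ketone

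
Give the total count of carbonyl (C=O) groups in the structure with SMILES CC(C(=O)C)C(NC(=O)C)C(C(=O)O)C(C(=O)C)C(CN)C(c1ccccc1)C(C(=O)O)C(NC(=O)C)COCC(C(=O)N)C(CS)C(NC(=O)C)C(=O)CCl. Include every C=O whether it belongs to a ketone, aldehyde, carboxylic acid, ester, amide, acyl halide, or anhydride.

9

CH(COCH3): ketone, 1 C=O (running total 1).
CH(NHCOCH3): amide, 1 C=O (running total 2).
CH(COOH): carboxylic acid, 1 C=O (running total 3).
CH(COCH3): ketone, 1 C=O (running total 4).
CH(COOH): carboxylic acid, 1 C=O (running total 5).
CH(NHCOCH3): amide, 1 C=O (running total 6).
CH(CONH2): amide, 1 C=O (running total 7).
CH(NHCOCH3): amide, 1 C=O (running total 8).
CO: ketone, 1 C=O (running total 9).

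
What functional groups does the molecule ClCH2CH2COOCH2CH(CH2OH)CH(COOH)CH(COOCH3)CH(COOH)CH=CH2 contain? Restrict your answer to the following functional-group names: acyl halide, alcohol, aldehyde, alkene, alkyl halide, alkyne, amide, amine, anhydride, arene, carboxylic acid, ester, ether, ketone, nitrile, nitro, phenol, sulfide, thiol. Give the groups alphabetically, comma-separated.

alcohol, alkene, alkyl halide, carboxylic acid, ester

Reading the structure from left to right:
  ClCH2: halogen on an sp³ carbon → alkyl halide.
  CH2COOCH2: –C(=O)–O–C with C on the carbonyl side → ester.
  CH(CH2OH): pendant –CH2OH on an sp³ backbone C → alcohol.
  CH(COOH): pendant –COOH: carbonyl C bonded to C and –OH → carboxylic acid.
  CH(COOCH3): pendant –COOCH3: carbonyl C bonded to C and –OCH3 → ester.
  CH(COOH): pendant –COOH: carbonyl C bonded to C and –OH → carboxylic acid.
  CH=CH2: C=C double bond → alkene.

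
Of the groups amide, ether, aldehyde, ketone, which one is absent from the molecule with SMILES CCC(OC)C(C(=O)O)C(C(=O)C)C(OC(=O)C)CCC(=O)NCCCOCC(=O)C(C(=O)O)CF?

aldehyde

amide: present (CH2CONHCH2 — –C(=O)–N– linkage → amide (the N is not an amine)).
ketone: present (CH(COCH3) — pendant –COCH3: carbonyl C bonded to two carbons → ketone).
ether: present (CH(OCH3) — pendant –OCH3: C–O–C with sp³ C, no adjacent C=O → ether).
aldehyde: absent. In each of CH(COCH3) and CO, the carbonyl carbon is bonded to two carbons, so it is a ketone, not an aldehyde. In CH(COOH), the carbonyl carbon bears –OH, not –H, so it is a carboxylic acid.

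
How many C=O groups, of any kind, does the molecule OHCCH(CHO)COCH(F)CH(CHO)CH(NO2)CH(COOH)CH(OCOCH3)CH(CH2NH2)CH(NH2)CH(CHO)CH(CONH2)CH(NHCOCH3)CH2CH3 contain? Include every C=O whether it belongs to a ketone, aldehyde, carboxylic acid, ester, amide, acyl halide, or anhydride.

OHC: aldehyde, 1 C=O (running total 1).
CH(CHO): aldehyde, 1 C=O (running total 2).
CO: ketone, 1 C=O (running total 3).
CH(CHO): aldehyde, 1 C=O (running total 4).
CH(COOH): carboxylic acid, 1 C=O (running total 5).
CH(OCOCH3): ester, 1 C=O (running total 6).
CH(CHO): aldehyde, 1 C=O (running total 7).
CH(CONH2): amide, 1 C=O (running total 8).
CH(NHCOCH3): amide, 1 C=O (running total 9).

9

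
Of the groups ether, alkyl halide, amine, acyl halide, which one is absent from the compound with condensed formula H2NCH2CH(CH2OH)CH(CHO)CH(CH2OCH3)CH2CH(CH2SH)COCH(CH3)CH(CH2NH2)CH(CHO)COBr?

acyl halide: present (COBr — –C(=O)Br: carbonyl C bonded to C and to a halogen → acyl halide (not alkyl halide)).
ether: present (CH(CH2OCH3) — pendant –CH2OCH3: C–O–C linkage → ether).
amine: present (H2NCH2 — –NH2 on an sp³ carbon with no adjacent C=O → amine).
alkyl halide: absent. In COBr, the halogen is on a carbonyl carbon, which makes it an acyl halide, not an alkyl halide.

alkyl halide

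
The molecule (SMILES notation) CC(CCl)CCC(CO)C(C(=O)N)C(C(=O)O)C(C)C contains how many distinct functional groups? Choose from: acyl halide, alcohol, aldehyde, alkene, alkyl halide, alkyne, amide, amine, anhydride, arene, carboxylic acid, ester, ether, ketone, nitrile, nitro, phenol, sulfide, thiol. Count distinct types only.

4

Taking each segment in turn:
  CH(CH2Cl): pendant –CH2X: halogen on sp³ carbon → alkyl halide.
  CH(CH2OH): pendant –CH2OH on an sp³ backbone C → alcohol.
  CH(CONH2): pendant –CONH2: carbonyl C bonded to C and N → amide.
  CH(COOH): pendant –COOH: carbonyl C bonded to C and –OH → carboxylic acid.
Distinct types present: alcohol, alkyl halide, amide, carboxylic acid.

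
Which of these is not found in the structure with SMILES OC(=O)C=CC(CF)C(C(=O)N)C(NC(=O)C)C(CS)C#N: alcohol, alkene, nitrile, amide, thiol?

amide: present (CH(CONH2) — pendant –CONH2: carbonyl C bonded to C and N → amide).
thiol: present (CH(CH2SH) — pendant –CH2SH → thiol).
alkene: present (CH=CH — C=C double bond → alkene).
nitrile: present (CN — –C≡N: carbon triple-bonded to nitrogen → nitrile).
alcohol: absent. In HOOC, the –OH sits on a carbonyl carbon, making it part of a carboxylic acid, not an alcohol.

alcohol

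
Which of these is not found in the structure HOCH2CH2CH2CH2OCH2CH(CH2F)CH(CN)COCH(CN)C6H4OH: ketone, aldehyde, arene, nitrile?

aldehyde

nitrile: present (CH(CN) — pendant –C≡N: nitrile).
arene: present (C6H4OH — –OH attached directly to an aromatic ring → phenol (not alcohol); the ring itself is an arene).
ketone: present (CO — –C(=O)– with carbon on both sides → ketone).
aldehyde: absent. In CO, the carbonyl carbon is bonded to two carbons, so it is a ketone, not an aldehyde.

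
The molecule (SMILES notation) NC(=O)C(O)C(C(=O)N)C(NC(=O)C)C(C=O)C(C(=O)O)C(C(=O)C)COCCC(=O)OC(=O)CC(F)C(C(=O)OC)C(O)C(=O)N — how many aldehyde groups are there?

1

–C(=O)NH2: carbonyl C bonded to C and to N → amide (the N is not a separate amine).
–OH on an sp³ carbon → alcohol (secondary).
pendant –CONH2: carbonyl C bonded to C and N → amide.
pendant –NHC(=O)CH3: N bonded to a carbonyl → amide (not amine).
pendant –CHO: carbonyl C bonded to C and H → aldehyde.
pendant –COOH: carbonyl C bonded to C and –OH → carboxylic acid.
pendant –COCH3: carbonyl C bonded to two carbons → ketone.
C–O–C with sp³ carbons on both sides and no adjacent C=O → ether.
two acyl groups sharing one oxygen, –C(=O)–O–C(=O)– → anhydride.
halogen on an sp³ carbon → alkyl halide.
pendant –COOCH3: carbonyl C bonded to C and –OCH3 → ester.
–OH on an sp³ carbon → alcohol (secondary).
–C(=O)NH2: carbonyl C bonded to C and to N → amide (the N is not a separate amine).
Aldehyde appears at: CH(CHO) → 1.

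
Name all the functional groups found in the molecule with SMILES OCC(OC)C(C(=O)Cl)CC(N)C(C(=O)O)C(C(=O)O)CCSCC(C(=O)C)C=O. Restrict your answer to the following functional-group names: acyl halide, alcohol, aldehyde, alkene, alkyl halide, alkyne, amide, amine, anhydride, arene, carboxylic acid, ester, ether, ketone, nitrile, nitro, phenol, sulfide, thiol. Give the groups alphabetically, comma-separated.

HO– on an sp³ carbon → alcohol.
pendant –OCH3: C–O–C with sp³ C, no adjacent C=O → ether.
pendant –C(=O)X: carbonyl C bonded to C and halogen → acyl halide.
–NH2 on an sp³ carbon with no adjacent C=O → amine.
pendant –COOH: carbonyl C bonded to C and –OH → carboxylic acid.
pendant –COOH: carbonyl C bonded to C and –OH → carboxylic acid.
C–S–C linkage → sulfide (thioether).
pendant –COCH3: carbonyl C bonded to two carbons → ketone.
terminal –CHO: carbonyl C bonded to H and C → aldehyde.

acyl halide, alcohol, aldehyde, amine, carboxylic acid, ether, ketone, sulfide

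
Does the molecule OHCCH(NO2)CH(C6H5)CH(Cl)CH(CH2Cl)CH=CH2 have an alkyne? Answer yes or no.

no

Taking each segment in turn:
  OHC: terminal –CHO: carbonyl C bonded to H and C → aldehyde.
  CH(NO2): –NO2 on an sp³ carbon → nitro (the N=O is not a carbonyl).
  CH(C6H5): pendant –C6H5: benzene ring → arene.
  CH(Cl): halogen on an sp³ carbon → alkyl halide.
  CH(CH2Cl): pendant –CH2X: halogen on sp³ carbon → alkyl halide.
  CH=CH2: C=C double bond → alkene.
The groups actually present are: aldehyde, alkene, alkyl halide, arene, nitro.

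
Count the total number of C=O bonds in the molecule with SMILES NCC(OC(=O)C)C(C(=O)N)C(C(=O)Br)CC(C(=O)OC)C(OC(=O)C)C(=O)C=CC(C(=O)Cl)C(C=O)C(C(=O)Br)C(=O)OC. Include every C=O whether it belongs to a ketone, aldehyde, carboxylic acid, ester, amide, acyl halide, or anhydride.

10

CH(OCOCH3): ester, 1 C=O (running total 1).
CH(CONH2): amide, 1 C=O (running total 2).
CH(COBr): acyl halide, 1 C=O (running total 3).
CH(COOCH3): ester, 1 C=O (running total 4).
CH(OCOCH3): ester, 1 C=O (running total 5).
CO: ketone, 1 C=O (running total 6).
CH(COCl): acyl halide, 1 C=O (running total 7).
CH(CHO): aldehyde, 1 C=O (running total 8).
CH(COBr): acyl halide, 1 C=O (running total 9).
COOCH3: ester, 1 C=O (running total 10).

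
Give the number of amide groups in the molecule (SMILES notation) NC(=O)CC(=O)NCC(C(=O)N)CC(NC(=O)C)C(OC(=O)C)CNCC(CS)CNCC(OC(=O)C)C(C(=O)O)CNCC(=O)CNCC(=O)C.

4

Reading the structure from left to right:
  H2NCO: –C(=O)NH2: carbonyl C bonded to C and to N → amide (the N is not a separate amine).
  CH2CONHCH2: –C(=O)–N– linkage → amide (the N is not an amine).
  CH(CONH2): pendant –CONH2: carbonyl C bonded to C and N → amide.
  CH(NHCOCH3): pendant –NHC(=O)CH3: N bonded to a carbonyl → amide (not amine).
  CH(OCOCH3): pendant –OC(=O)CH3: an acyloxy group → ester.
  CH2NHCH2: C–N–C with sp³ carbons and no adjacent C=O → amine (secondary).
  CH(CH2SH): pendant –CH2SH → thiol.
  CH2NHCH2: C–N–C with sp³ carbons and no adjacent C=O → amine (secondary).
  CH(OCOCH3): pendant –OC(=O)CH3: an acyloxy group → ester.
  CH(COOH): pendant –COOH: carbonyl C bonded to C and –OH → carboxylic acid.
  CH2NHCH2: C–N–C with sp³ carbons and no adjacent C=O → amine (secondary).
  CO: –C(=O)– with carbon on both sides → ketone.
  CH2NHCH2: C–N–C with sp³ carbons and no adjacent C=O → amine (secondary).
  CO: –C(=O)– with carbon on both sides → ketone.
Amide appears at: H2NCO, CH2CONHCH2, CH(CONH2), CH(NHCOCH3) → 4.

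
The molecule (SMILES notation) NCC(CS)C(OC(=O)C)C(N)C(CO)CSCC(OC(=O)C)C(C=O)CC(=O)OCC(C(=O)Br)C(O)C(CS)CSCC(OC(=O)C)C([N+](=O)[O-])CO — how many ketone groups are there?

Reading the structure from left to right:
  H2NCH2: –NH2 on an sp³ carbon with no adjacent C=O → amine.
  CH(CH2SH): pendant –CH2SH → thiol.
  CH(OCOCH3): pendant –OC(=O)CH3: an acyloxy group → ester.
  CH(NH2): –NH2 on an sp³ carbon with no adjacent C=O → amine.
  CH(CH2OH): pendant –CH2OH on an sp³ backbone C → alcohol.
  CH2SCH2: C–S–C linkage → sulfide (thioether).
  CH(OCOCH3): pendant –OC(=O)CH3: an acyloxy group → ester.
  CH(CHO): pendant –CHO: carbonyl C bonded to C and H → aldehyde.
  CH2COOCH2: –C(=O)–O–C with C on the carbonyl side → ester.
  CH(COBr): pendant –C(=O)X: carbonyl C bonded to C and halogen → acyl halide.
  CH(OH): –OH on an sp³ carbon → alcohol (secondary).
  CH(CH2SH): pendant –CH2SH → thiol.
  CH2SCH2: C–S–C linkage → sulfide (thioether).
  CH(OCOCH3): pendant –OC(=O)CH3: an acyloxy group → ester.
  CH(NO2): –NO2 on an sp³ carbon → nitro (the N=O is not a carbonyl).
  CH2OH: –OH on an sp³ carbon → alcohol.
No segment is a ketone: CH(OCOCH3) is ester, not ketone; CH(OCOCH3) is ester, not ketone; CH(CHO) is aldehyde, not ketone. → 0.

0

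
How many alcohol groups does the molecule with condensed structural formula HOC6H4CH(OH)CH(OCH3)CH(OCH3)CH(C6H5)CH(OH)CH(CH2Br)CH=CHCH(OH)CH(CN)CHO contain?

3

–OH attached directly to an aromatic ring → phenol (not alcohol); the ring itself is an arene.
–OH on an sp³ carbon → alcohol (secondary).
pendant –OCH3: C–O–C with sp³ C, no adjacent C=O → ether.
pendant –OCH3: C–O–C with sp³ C, no adjacent C=O → ether.
pendant –C6H5: benzene ring → arene.
–OH on an sp³ carbon → alcohol (secondary).
pendant –CH2X: halogen on sp³ carbon → alkyl halide.
C=C double bond → alkene.
–OH on an sp³ carbon → alcohol (secondary).
pendant –C≡N: nitrile.
terminal –CHO: carbonyl C bonded to H and C → aldehyde.
Alcohol appears at: CH(OH), CH(OH), CH(OH) → 3.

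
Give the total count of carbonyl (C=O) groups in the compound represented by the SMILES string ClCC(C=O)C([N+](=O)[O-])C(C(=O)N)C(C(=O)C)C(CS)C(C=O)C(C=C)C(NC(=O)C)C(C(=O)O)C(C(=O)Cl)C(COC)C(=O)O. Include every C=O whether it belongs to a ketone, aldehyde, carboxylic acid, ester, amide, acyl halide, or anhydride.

CH(CHO): aldehyde, 1 C=O (running total 1).
CH(CONH2): amide, 1 C=O (running total 2).
CH(COCH3): ketone, 1 C=O (running total 3).
CH(CHO): aldehyde, 1 C=O (running total 4).
CH(NHCOCH3): amide, 1 C=O (running total 5).
CH(COOH): carboxylic acid, 1 C=O (running total 6).
CH(COCl): acyl halide, 1 C=O (running total 7).
COOH: carboxylic acid, 1 C=O (running total 8).

8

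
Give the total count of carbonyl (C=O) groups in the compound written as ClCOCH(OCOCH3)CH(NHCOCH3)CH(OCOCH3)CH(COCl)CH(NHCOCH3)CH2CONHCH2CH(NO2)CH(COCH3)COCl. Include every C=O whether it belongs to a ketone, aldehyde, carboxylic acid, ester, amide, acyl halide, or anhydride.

9

ClCO: acyl halide, 1 C=O (running total 1).
CH(OCOCH3): ester, 1 C=O (running total 2).
CH(NHCOCH3): amide, 1 C=O (running total 3).
CH(OCOCH3): ester, 1 C=O (running total 4).
CH(COCl): acyl halide, 1 C=O (running total 5).
CH(NHCOCH3): amide, 1 C=O (running total 6).
CH2CONHCH2: amide, 1 C=O (running total 7).
CH(COCH3): ketone, 1 C=O (running total 8).
COCl: acyl halide, 1 C=O (running total 9).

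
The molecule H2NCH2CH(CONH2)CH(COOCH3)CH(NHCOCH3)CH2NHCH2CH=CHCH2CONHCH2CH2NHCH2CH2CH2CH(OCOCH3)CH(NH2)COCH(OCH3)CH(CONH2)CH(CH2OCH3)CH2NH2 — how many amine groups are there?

5

Working along the chain:
  H2NCH2: –NH2 on an sp³ carbon with no adjacent C=O → amine.
  CH(CONH2): pendant –CONH2: carbonyl C bonded to C and N → amide.
  CH(COOCH3): pendant –COOCH3: carbonyl C bonded to C and –OCH3 → ester.
  CH(NHCOCH3): pendant –NHC(=O)CH3: N bonded to a carbonyl → amide (not amine).
  CH2NHCH2: C–N–C with sp³ carbons and no adjacent C=O → amine (secondary).
  CH=CH: C=C double bond → alkene.
  CH2CONHCH2: –C(=O)–N– linkage → amide (the N is not an amine).
  CH2NHCH2: C–N–C with sp³ carbons and no adjacent C=O → amine (secondary).
  CH(OCOCH3): pendant –OC(=O)CH3: an acyloxy group → ester.
  CH(NH2): –NH2 on an sp³ carbon with no adjacent C=O → amine.
  CO: –C(=O)– with carbon on both sides → ketone.
  CH(OCH3): pendant –OCH3: C–O–C with sp³ C, no adjacent C=O → ether.
  CH(CONH2): pendant –CONH2: carbonyl C bonded to C and N → amide.
  CH(CH2OCH3): pendant –CH2OCH3: C–O–C linkage → ether.
  CH2NH2: –NH2 on an sp³ carbon with no adjacent C=O → amine.
Amine appears at: H2NCH2, CH2NHCH2, CH2NHCH2, CH(NH2), CH2NH2 → 5.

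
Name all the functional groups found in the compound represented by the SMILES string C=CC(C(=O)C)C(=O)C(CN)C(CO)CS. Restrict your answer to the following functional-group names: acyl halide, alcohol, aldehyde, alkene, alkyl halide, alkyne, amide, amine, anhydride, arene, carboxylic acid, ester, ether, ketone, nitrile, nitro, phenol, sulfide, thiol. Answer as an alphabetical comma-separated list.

alcohol, alkene, amine, ketone, thiol

Reading the structure from left to right:
  CH2=CH: C=C double bond → alkene.
  CH(COCH3): pendant –COCH3: carbonyl C bonded to two carbons → ketone.
  CO: –C(=O)– with carbon on both sides → ketone.
  CH(CH2NH2): pendant –CH2NH2: N on sp³ C, no adjacent C=O → amine.
  CH(CH2OH): pendant –CH2OH on an sp³ backbone C → alcohol.
  CH2SH: –SH on an sp³ carbon → thiol.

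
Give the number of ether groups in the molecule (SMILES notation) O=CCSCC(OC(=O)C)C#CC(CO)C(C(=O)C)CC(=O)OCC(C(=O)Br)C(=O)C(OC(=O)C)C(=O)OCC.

Working along the chain:
  OHC: terminal –CHO: carbonyl C bonded to H and C → aldehyde.
  CH2SCH2: C–S–C linkage → sulfide (thioether).
  CH(OCOCH3): pendant –OC(=O)CH3: an acyloxy group → ester.
  C≡C: C≡C triple bond → alkyne.
  CH(CH2OH): pendant –CH2OH on an sp³ backbone C → alcohol.
  CH(COCH3): pendant –COCH3: carbonyl C bonded to two carbons → ketone.
  CH2COOCH2: –C(=O)–O–C with C on the carbonyl side → ester.
  CH(COBr): pendant –C(=O)X: carbonyl C bonded to C and halogen → acyl halide.
  CO: –C(=O)– with carbon on both sides → ketone.
  CH(OCOCH3): pendant –OC(=O)CH3: an acyloxy group → ester.
  COOCH2CH3: –C(=O)OCH2CH3: carbonyl C bonded to C and to –OEt → ester.
No segment is a ether: CH2SCH2 is sulfide, not ether; CH(OCOCH3) is ester, not ether; CH(CH2OH) is alcohol, not ether. → 0.

0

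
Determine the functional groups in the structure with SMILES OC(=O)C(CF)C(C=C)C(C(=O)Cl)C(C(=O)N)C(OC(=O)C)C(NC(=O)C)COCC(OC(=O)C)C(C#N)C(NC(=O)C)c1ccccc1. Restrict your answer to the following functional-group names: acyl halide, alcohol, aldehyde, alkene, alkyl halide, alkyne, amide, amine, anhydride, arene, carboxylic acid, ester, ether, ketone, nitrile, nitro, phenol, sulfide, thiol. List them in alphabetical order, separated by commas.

–COOH: carbonyl C bonded to –OH and C → carboxylic acid (the –OH is not a separate alcohol).
pendant –CH2X: halogen on sp³ carbon → alkyl halide.
pendant –CH=CH2: C=C double bond → alkene.
pendant –C(=O)X: carbonyl C bonded to C and halogen → acyl halide.
pendant –CONH2: carbonyl C bonded to C and N → amide.
pendant –OC(=O)CH3: an acyloxy group → ester.
pendant –NHC(=O)CH3: N bonded to a carbonyl → amide (not amine).
C–O–C with sp³ carbons on both sides and no adjacent C=O → ether.
pendant –OC(=O)CH3: an acyloxy group → ester.
pendant –C≡N: nitrile.
pendant –NHC(=O)CH3: N bonded to a carbonyl → amide (not amine).
–C6H5 phenyl ring → arene.

acyl halide, alkene, alkyl halide, amide, arene, carboxylic acid, ester, ether, nitrile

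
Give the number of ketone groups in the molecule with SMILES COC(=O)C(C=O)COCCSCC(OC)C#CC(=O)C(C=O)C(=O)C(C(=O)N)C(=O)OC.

2

CH3O–C(=O)–: carbonyl C bonded to C and to –OCH3 → ester (not ketone + ether).
pendant –CHO: carbonyl C bonded to C and H → aldehyde.
C–O–C with sp³ carbons on both sides and no adjacent C=O → ether.
C–S–C linkage → sulfide (thioether).
pendant –OCH3: C–O–C with sp³ C, no adjacent C=O → ether.
C≡C triple bond → alkyne.
–C(=O)– with carbon on both sides → ketone.
pendant –CHO: carbonyl C bonded to C and H → aldehyde.
–C(=O)– with carbon on both sides → ketone.
pendant –CONH2: carbonyl C bonded to C and N → amide.
–C(=O)OCH3: carbonyl C bonded to C and to –OCH3 → ester (not ketone + ether).
Ketone appears at: CO, CO → 2.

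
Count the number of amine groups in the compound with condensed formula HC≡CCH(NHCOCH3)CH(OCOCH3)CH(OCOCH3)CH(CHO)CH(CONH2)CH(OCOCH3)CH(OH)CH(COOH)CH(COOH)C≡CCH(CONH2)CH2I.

0

Taking each segment in turn:
  HC≡C: C≡C triple bond → alkyne.
  CH(NHCOCH3): pendant –NHC(=O)CH3: N bonded to a carbonyl → amide (not amine).
  CH(OCOCH3): pendant –OC(=O)CH3: an acyloxy group → ester.
  CH(OCOCH3): pendant –OC(=O)CH3: an acyloxy group → ester.
  CH(CHO): pendant –CHO: carbonyl C bonded to C and H → aldehyde.
  CH(CONH2): pendant –CONH2: carbonyl C bonded to C and N → amide.
  CH(OCOCH3): pendant –OC(=O)CH3: an acyloxy group → ester.
  CH(OH): –OH on an sp³ carbon → alcohol (secondary).
  CH(COOH): pendant –COOH: carbonyl C bonded to C and –OH → carboxylic acid.
  CH(COOH): pendant –COOH: carbonyl C bonded to C and –OH → carboxylic acid.
  C≡C: C≡C triple bond → alkyne.
  CH(CONH2): pendant –CONH2: carbonyl C bonded to C and N → amide.
  CH2I: halogen on an sp³ carbon → alkyl halide.
No segment is a amine: CH(NHCOCH3) is amide, not amine; CH(CONH2) is amide, not amine; CH(CONH2) is amide, not amine. → 0.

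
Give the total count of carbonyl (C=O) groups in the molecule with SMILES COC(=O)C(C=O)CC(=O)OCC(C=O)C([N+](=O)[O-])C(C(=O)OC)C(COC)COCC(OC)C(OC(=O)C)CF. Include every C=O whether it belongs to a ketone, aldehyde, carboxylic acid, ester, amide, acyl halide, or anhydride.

6

CH3OOC: ester, 1 C=O (running total 1).
CH(CHO): aldehyde, 1 C=O (running total 2).
CH2COOCH2: ester, 1 C=O (running total 3).
CH(CHO): aldehyde, 1 C=O (running total 4).
CH(COOCH3): ester, 1 C=O (running total 5).
CH(OCOCH3): ester, 1 C=O (running total 6).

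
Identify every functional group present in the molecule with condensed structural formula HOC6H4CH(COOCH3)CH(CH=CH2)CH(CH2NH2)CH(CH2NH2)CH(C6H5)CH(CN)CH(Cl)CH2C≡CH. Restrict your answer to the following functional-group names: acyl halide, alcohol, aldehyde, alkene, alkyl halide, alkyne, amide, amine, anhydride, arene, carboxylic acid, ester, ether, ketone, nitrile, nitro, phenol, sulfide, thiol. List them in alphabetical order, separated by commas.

–OH attached directly to an aromatic ring → phenol (not alcohol); the ring itself is an arene.
pendant –COOCH3: carbonyl C bonded to C and –OCH3 → ester.
pendant –CH=CH2: C=C double bond → alkene.
pendant –CH2NH2: N on sp³ C, no adjacent C=O → amine.
pendant –CH2NH2: N on sp³ C, no adjacent C=O → amine.
pendant –C6H5: benzene ring → arene.
pendant –C≡N: nitrile.
halogen on an sp³ carbon → alkyl halide.
C≡C triple bond → alkyne.

alkene, alkyl halide, alkyne, amine, arene, ester, nitrile, phenol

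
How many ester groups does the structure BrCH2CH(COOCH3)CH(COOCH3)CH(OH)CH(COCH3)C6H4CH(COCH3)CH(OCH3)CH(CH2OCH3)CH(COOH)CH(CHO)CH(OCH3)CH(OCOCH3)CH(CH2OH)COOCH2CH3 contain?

halogen on an sp³ carbon → alkyl halide.
pendant –COOCH3: carbonyl C bonded to C and –OCH3 → ester.
pendant –COOCH3: carbonyl C bonded to C and –OCH3 → ester.
–OH on an sp³ carbon → alcohol (secondary).
pendant –COCH3: carbonyl C bonded to two carbons → ketone.
para-disubstituted benzene ring → arene.
pendant –COCH3: carbonyl C bonded to two carbons → ketone.
pendant –OCH3: C–O–C with sp³ C, no adjacent C=O → ether.
pendant –CH2OCH3: C–O–C linkage → ether.
pendant –COOH: carbonyl C bonded to C and –OH → carboxylic acid.
pendant –CHO: carbonyl C bonded to C and H → aldehyde.
pendant –OCH3: C–O–C with sp³ C, no adjacent C=O → ether.
pendant –OC(=O)CH3: an acyloxy group → ester.
pendant –CH2OH on an sp³ backbone C → alcohol.
–C(=O)OCH2CH3: carbonyl C bonded to C and to –OEt → ester.
Ester appears at: CH(COOCH3), CH(COOCH3), CH(OCOCH3), COOCH2CH3 → 4.

4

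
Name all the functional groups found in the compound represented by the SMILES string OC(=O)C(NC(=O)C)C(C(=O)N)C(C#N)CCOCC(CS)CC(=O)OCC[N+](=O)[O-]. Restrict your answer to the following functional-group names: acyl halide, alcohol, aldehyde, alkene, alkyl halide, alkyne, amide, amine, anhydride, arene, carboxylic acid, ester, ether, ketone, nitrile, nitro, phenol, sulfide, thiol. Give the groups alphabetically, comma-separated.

–COOH: carbonyl C bonded to –OH and C → carboxylic acid (the –OH is not a separate alcohol).
pendant –NHC(=O)CH3: N bonded to a carbonyl → amide (not amine).
pendant –CONH2: carbonyl C bonded to C and N → amide.
pendant –C≡N: nitrile.
C–O–C with sp³ carbons on both sides and no adjacent C=O → ether.
pendant –CH2SH → thiol.
–C(=O)–O–C with C on the carbonyl side → ester.
–NO2 on carbon → nitro group.

amide, carboxylic acid, ester, ether, nitrile, nitro, thiol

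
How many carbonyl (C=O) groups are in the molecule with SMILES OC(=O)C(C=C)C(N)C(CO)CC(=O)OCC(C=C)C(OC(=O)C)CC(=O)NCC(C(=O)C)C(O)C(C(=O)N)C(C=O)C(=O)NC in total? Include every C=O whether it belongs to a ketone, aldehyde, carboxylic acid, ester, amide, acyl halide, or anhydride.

8

HOOC: carboxylic acid, 1 C=O (running total 1).
CH2COOCH2: ester, 1 C=O (running total 2).
CH(OCOCH3): ester, 1 C=O (running total 3).
CH2CONHCH2: amide, 1 C=O (running total 4).
CH(COCH3): ketone, 1 C=O (running total 5).
CH(CONH2): amide, 1 C=O (running total 6).
CH(CHO): aldehyde, 1 C=O (running total 7).
CONHCH3: amide, 1 C=O (running total 8).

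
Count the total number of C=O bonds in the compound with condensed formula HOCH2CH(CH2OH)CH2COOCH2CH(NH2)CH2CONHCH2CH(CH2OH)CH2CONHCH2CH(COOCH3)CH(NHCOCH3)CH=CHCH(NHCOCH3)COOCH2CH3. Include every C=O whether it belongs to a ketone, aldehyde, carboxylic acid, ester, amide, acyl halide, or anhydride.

CH2COOCH2: ester, 1 C=O (running total 1).
CH2CONHCH2: amide, 1 C=O (running total 2).
CH2CONHCH2: amide, 1 C=O (running total 3).
CH(COOCH3): ester, 1 C=O (running total 4).
CH(NHCOCH3): amide, 1 C=O (running total 5).
CH(NHCOCH3): amide, 1 C=O (running total 6).
COOCH2CH3: ester, 1 C=O (running total 7).

7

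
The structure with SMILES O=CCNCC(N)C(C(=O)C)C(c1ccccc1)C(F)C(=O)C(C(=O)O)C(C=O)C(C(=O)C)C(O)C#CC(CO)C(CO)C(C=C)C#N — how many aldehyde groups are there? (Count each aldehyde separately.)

Reading the structure from left to right:
  OHC: terminal –CHO: carbonyl C bonded to H and C → aldehyde.
  CH2NHCH2: C–N–C with sp³ carbons and no adjacent C=O → amine (secondary).
  CH(NH2): –NH2 on an sp³ carbon with no adjacent C=O → amine.
  CH(COCH3): pendant –COCH3: carbonyl C bonded to two carbons → ketone.
  CH(C6H5): pendant –C6H5: benzene ring → arene.
  CH(F): halogen on an sp³ carbon → alkyl halide.
  CO: –C(=O)– with carbon on both sides → ketone.
  CH(COOH): pendant –COOH: carbonyl C bonded to C and –OH → carboxylic acid.
  CH(CHO): pendant –CHO: carbonyl C bonded to C and H → aldehyde.
  CH(COCH3): pendant –COCH3: carbonyl C bonded to two carbons → ketone.
  CH(OH): –OH on an sp³ carbon → alcohol (secondary).
  C≡C: C≡C triple bond → alkyne.
  CH(CH2OH): pendant –CH2OH on an sp³ backbone C → alcohol.
  CH(CH2OH): pendant –CH2OH on an sp³ backbone C → alcohol.
  CH(CH=CH2): pendant –CH=CH2: C=C double bond → alkene.
  CN: –C≡N: carbon triple-bonded to nitrogen → nitrile.
Aldehyde appears at: OHC, CH(CHO) → 2.

2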